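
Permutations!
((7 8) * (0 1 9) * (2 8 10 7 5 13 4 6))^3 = (2 13)(4 8)(5 6)(7 10)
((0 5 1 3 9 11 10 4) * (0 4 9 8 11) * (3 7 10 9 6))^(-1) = ((0 5 1 7 10 6 3 8 11 9))^(-1) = (0 9 11 8 3 6 10 7 1 5)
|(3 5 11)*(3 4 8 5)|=|(4 8 5 11)|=4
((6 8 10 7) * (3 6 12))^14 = (3 8 7)(6 10 12)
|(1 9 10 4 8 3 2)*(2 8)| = 10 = |(1 9 10 4 2)(3 8)|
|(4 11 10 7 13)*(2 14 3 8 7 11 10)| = 9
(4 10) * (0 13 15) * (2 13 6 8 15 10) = (0 6 8 15)(2 13 10 4) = [6, 1, 13, 3, 2, 5, 8, 7, 15, 9, 4, 11, 12, 10, 14, 0]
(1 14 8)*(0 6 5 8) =(0 6 5 8 1 14) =[6, 14, 2, 3, 4, 8, 5, 7, 1, 9, 10, 11, 12, 13, 0]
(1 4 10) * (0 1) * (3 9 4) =(0 1 3 9 4 10) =[1, 3, 2, 9, 10, 5, 6, 7, 8, 4, 0]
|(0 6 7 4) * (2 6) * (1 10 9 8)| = 20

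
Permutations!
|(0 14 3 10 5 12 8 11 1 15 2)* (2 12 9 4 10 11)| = 36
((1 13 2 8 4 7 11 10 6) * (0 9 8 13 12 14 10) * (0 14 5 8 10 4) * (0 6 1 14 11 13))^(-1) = (0 2 13 7 4 14 6 8 5 12 1 10 9)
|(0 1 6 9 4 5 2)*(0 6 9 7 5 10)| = |(0 1 9 4 10)(2 6 7 5)| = 20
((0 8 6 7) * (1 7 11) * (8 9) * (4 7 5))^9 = ((0 9 8 6 11 1 5 4 7))^9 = (11)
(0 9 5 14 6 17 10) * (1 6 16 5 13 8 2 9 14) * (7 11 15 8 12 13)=[14, 6, 9, 3, 4, 1, 17, 11, 2, 7, 0, 15, 13, 12, 16, 8, 5, 10]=(0 14 16 5 1 6 17 10)(2 9 7 11 15 8)(12 13)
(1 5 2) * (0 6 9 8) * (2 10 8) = (0 6 9 2 1 5 10 8) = [6, 5, 1, 3, 4, 10, 9, 7, 0, 2, 8]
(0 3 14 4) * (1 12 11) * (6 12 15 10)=(0 3 14 4)(1 15 10 6 12 11)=[3, 15, 2, 14, 0, 5, 12, 7, 8, 9, 6, 1, 11, 13, 4, 10]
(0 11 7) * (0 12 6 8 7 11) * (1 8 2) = (1 8 7 12 6 2) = [0, 8, 1, 3, 4, 5, 2, 12, 7, 9, 10, 11, 6]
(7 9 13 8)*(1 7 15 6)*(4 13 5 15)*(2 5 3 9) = (1 7 2 5 15 6)(3 9)(4 13 8) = [0, 7, 5, 9, 13, 15, 1, 2, 4, 3, 10, 11, 12, 8, 14, 6]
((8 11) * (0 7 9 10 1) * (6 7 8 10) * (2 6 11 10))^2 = ((0 8 10 1)(2 6 7 9 11))^2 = (0 10)(1 8)(2 7 11 6 9)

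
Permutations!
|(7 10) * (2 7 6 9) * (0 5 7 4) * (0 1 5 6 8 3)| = 11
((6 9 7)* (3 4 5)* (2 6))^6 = ((2 6 9 7)(3 4 5))^6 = (2 9)(6 7)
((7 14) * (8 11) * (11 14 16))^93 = (7 8 16 14 11) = ((7 16 11 8 14))^93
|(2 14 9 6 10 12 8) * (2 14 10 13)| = 8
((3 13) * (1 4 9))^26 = ((1 4 9)(3 13))^26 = (13)(1 9 4)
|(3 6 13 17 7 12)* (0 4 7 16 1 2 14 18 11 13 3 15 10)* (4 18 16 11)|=|(0 18 4 7 12 15 10)(1 2 14 16)(3 6)(11 13 17)|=84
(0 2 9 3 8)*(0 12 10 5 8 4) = (0 2 9 3 4)(5 8 12 10) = [2, 1, 9, 4, 0, 8, 6, 7, 12, 3, 5, 11, 10]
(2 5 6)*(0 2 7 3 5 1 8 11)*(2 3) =[3, 8, 1, 5, 4, 6, 7, 2, 11, 9, 10, 0] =(0 3 5 6 7 2 1 8 11)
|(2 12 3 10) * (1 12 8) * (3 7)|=7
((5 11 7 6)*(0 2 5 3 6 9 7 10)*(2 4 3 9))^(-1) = (0 10 11 5 2 7 9 6 3 4)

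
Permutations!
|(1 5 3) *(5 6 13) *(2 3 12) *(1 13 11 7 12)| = |(1 6 11 7 12 2 3 13 5)| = 9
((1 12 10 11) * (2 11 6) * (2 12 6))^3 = (1 10)(2 6)(11 12)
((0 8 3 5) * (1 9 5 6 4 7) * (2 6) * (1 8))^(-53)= (0 5 9 1)(2 6 4 7 8 3)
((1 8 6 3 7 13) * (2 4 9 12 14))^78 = ((1 8 6 3 7 13)(2 4 9 12 14))^78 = (2 12 4 14 9)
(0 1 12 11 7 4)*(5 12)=[1, 5, 2, 3, 0, 12, 6, 4, 8, 9, 10, 7, 11]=(0 1 5 12 11 7 4)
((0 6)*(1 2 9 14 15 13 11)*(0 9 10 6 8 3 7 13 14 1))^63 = (0 7)(1 6 2 9 10)(3 11)(8 13)(14 15)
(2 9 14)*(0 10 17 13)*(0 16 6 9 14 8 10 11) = (0 11)(2 14)(6 9 8 10 17 13 16) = [11, 1, 14, 3, 4, 5, 9, 7, 10, 8, 17, 0, 12, 16, 2, 15, 6, 13]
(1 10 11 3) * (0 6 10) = (0 6 10 11 3 1) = [6, 0, 2, 1, 4, 5, 10, 7, 8, 9, 11, 3]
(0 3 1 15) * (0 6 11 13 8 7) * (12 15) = [3, 12, 2, 1, 4, 5, 11, 0, 7, 9, 10, 13, 15, 8, 14, 6] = (0 3 1 12 15 6 11 13 8 7)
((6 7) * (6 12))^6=(12)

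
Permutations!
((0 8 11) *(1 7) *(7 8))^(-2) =(0 8 7 11 1)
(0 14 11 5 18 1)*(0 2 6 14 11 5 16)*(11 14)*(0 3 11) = (0 14 5 18 1 2 6)(3 11 16) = [14, 2, 6, 11, 4, 18, 0, 7, 8, 9, 10, 16, 12, 13, 5, 15, 3, 17, 1]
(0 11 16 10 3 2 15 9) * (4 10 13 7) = (0 11 16 13 7 4 10 3 2 15 9) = [11, 1, 15, 2, 10, 5, 6, 4, 8, 0, 3, 16, 12, 7, 14, 9, 13]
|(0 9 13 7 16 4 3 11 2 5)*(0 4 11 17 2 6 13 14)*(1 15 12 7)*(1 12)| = 30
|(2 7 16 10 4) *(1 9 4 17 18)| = 9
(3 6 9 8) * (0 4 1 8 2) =(0 4 1 8 3 6 9 2) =[4, 8, 0, 6, 1, 5, 9, 7, 3, 2]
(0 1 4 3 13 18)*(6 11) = (0 1 4 3 13 18)(6 11) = [1, 4, 2, 13, 3, 5, 11, 7, 8, 9, 10, 6, 12, 18, 14, 15, 16, 17, 0]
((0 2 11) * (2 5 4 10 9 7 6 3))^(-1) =(0 11 2 3 6 7 9 10 4 5)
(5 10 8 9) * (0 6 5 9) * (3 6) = (0 3 6 5 10 8) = [3, 1, 2, 6, 4, 10, 5, 7, 0, 9, 8]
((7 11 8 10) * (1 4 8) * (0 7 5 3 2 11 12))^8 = (0 12 7)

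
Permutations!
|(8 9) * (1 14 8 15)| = |(1 14 8 9 15)| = 5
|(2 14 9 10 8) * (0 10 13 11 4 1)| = |(0 10 8 2 14 9 13 11 4 1)| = 10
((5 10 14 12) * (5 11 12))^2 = (5 14 10)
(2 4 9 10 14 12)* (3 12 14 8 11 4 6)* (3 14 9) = (2 6 14 9 10 8 11 4 3 12) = [0, 1, 6, 12, 3, 5, 14, 7, 11, 10, 8, 4, 2, 13, 9]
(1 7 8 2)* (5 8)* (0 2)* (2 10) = (0 10 2 1 7 5 8) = [10, 7, 1, 3, 4, 8, 6, 5, 0, 9, 2]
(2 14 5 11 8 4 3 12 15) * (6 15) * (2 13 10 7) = (2 14 5 11 8 4 3 12 6 15 13 10 7) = [0, 1, 14, 12, 3, 11, 15, 2, 4, 9, 7, 8, 6, 10, 5, 13]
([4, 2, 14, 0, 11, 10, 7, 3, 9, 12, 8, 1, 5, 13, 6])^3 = (0 1 6)(2 7 4)(3 11 14)(5 9 10 12 8)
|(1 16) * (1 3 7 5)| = |(1 16 3 7 5)| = 5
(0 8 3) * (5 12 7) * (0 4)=(0 8 3 4)(5 12 7)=[8, 1, 2, 4, 0, 12, 6, 5, 3, 9, 10, 11, 7]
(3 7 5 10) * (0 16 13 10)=(0 16 13 10 3 7 5)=[16, 1, 2, 7, 4, 0, 6, 5, 8, 9, 3, 11, 12, 10, 14, 15, 13]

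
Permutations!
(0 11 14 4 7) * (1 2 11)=[1, 2, 11, 3, 7, 5, 6, 0, 8, 9, 10, 14, 12, 13, 4]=(0 1 2 11 14 4 7)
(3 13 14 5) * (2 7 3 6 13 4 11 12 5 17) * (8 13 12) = (2 7 3 4 11 8 13 14 17)(5 6 12) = [0, 1, 7, 4, 11, 6, 12, 3, 13, 9, 10, 8, 5, 14, 17, 15, 16, 2]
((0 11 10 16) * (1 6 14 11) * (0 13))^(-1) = ((0 1 6 14 11 10 16 13))^(-1) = (0 13 16 10 11 14 6 1)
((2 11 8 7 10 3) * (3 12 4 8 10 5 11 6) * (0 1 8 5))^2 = ((0 1 8 7)(2 6 3)(4 5 11 10 12))^2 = (0 8)(1 7)(2 3 6)(4 11 12 5 10)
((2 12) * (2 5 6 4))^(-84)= (2 12 5 6 4)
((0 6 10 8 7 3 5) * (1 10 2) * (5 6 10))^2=(0 8 3 2 5 10 7 6 1)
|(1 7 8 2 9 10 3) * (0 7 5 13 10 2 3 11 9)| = 11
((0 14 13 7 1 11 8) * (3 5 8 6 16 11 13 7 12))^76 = ((0 14 7 1 13 12 3 5 8)(6 16 11))^76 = (0 13 8 1 5 7 3 14 12)(6 16 11)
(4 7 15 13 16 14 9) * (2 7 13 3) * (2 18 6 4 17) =[0, 1, 7, 18, 13, 5, 4, 15, 8, 17, 10, 11, 12, 16, 9, 3, 14, 2, 6] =(2 7 15 3 18 6 4 13 16 14 9 17)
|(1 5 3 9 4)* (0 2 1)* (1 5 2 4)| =|(0 4)(1 2 5 3 9)| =10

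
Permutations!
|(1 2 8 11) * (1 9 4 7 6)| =|(1 2 8 11 9 4 7 6)| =8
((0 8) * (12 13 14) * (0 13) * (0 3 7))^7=(14)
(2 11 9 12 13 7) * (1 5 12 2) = (1 5 12 13 7)(2 11 9) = [0, 5, 11, 3, 4, 12, 6, 1, 8, 2, 10, 9, 13, 7]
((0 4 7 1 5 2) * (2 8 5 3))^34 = (8)(0 3 7)(1 4 2)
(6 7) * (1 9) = (1 9)(6 7) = [0, 9, 2, 3, 4, 5, 7, 6, 8, 1]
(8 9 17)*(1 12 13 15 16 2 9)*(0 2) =(0 2 9 17 8 1 12 13 15 16) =[2, 12, 9, 3, 4, 5, 6, 7, 1, 17, 10, 11, 13, 15, 14, 16, 0, 8]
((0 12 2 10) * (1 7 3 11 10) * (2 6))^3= (0 2 3)(1 11 12)(6 7 10)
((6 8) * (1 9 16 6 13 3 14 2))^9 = (16)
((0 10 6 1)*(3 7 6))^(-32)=(0 6 3)(1 7 10)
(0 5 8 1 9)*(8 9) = (0 5 9)(1 8) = [5, 8, 2, 3, 4, 9, 6, 7, 1, 0]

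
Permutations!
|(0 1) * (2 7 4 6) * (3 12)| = |(0 1)(2 7 4 6)(3 12)| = 4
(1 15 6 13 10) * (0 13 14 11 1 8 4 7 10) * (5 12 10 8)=(0 13)(1 15 6 14 11)(4 7 8)(5 12 10)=[13, 15, 2, 3, 7, 12, 14, 8, 4, 9, 5, 1, 10, 0, 11, 6]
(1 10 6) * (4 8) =(1 10 6)(4 8) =[0, 10, 2, 3, 8, 5, 1, 7, 4, 9, 6]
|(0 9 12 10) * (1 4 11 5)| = 4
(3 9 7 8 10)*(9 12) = [0, 1, 2, 12, 4, 5, 6, 8, 10, 7, 3, 11, 9] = (3 12 9 7 8 10)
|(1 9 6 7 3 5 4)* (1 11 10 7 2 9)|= 6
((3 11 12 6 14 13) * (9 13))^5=(3 9 6 11 13 14 12)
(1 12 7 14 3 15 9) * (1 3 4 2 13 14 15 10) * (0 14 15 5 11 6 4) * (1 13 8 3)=(0 14)(1 12 7 5 11 6 4 2 8 3 10 13 15 9)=[14, 12, 8, 10, 2, 11, 4, 5, 3, 1, 13, 6, 7, 15, 0, 9]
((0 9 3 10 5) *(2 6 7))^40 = (10)(2 6 7)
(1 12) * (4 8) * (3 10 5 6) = (1 12)(3 10 5 6)(4 8) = [0, 12, 2, 10, 8, 6, 3, 7, 4, 9, 5, 11, 1]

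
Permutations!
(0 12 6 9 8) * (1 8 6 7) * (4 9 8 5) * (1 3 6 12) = [1, 5, 2, 6, 9, 4, 8, 3, 0, 12, 10, 11, 7] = (0 1 5 4 9 12 7 3 6 8)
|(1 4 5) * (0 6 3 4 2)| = |(0 6 3 4 5 1 2)| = 7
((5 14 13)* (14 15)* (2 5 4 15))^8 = ((2 5)(4 15 14 13))^8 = (15)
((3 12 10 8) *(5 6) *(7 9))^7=(3 8 10 12)(5 6)(7 9)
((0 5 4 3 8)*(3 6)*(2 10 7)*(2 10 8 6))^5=(3 6)(7 10)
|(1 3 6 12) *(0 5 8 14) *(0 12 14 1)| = 8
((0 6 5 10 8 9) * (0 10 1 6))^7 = (1 6 5)(8 9 10)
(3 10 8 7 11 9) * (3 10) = (7 11 9 10 8) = [0, 1, 2, 3, 4, 5, 6, 11, 7, 10, 8, 9]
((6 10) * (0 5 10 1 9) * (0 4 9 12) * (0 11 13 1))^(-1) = ((0 5 10 6)(1 12 11 13)(4 9))^(-1) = (0 6 10 5)(1 13 11 12)(4 9)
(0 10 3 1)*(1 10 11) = (0 11 1)(3 10) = [11, 0, 2, 10, 4, 5, 6, 7, 8, 9, 3, 1]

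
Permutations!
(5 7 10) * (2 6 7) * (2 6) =(5 6 7 10) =[0, 1, 2, 3, 4, 6, 7, 10, 8, 9, 5]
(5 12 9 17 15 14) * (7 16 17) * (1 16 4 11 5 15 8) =(1 16 17 8)(4 11 5 12 9 7)(14 15) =[0, 16, 2, 3, 11, 12, 6, 4, 1, 7, 10, 5, 9, 13, 15, 14, 17, 8]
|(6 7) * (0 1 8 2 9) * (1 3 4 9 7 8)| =|(0 3 4 9)(2 7 6 8)| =4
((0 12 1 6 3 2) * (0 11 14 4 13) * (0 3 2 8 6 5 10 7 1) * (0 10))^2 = (0 10 1)(2 14 13 8)(3 6 11 4)(5 12 7)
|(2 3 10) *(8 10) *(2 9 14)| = 6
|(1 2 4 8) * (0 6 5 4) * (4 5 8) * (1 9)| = 6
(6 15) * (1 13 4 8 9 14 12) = (1 13 4 8 9 14 12)(6 15) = [0, 13, 2, 3, 8, 5, 15, 7, 9, 14, 10, 11, 1, 4, 12, 6]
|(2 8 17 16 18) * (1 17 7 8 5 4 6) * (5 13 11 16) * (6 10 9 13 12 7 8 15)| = 15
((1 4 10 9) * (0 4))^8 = (0 9 4 1 10) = ((0 4 10 9 1))^8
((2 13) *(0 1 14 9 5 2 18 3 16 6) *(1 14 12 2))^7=(0 13 9 3 1 6 2 14 18 5 16 12)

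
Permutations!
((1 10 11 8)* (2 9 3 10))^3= (1 3 8 9 11 2 10)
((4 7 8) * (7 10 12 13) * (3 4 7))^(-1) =(3 13 12 10 4)(7 8)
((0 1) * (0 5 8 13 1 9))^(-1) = ((0 9)(1 5 8 13))^(-1) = (0 9)(1 13 8 5)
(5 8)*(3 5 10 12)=(3 5 8 10 12)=[0, 1, 2, 5, 4, 8, 6, 7, 10, 9, 12, 11, 3]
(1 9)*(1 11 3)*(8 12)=[0, 9, 2, 1, 4, 5, 6, 7, 12, 11, 10, 3, 8]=(1 9 11 3)(8 12)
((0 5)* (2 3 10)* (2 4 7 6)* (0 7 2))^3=((0 5 7 6)(2 3 10 4))^3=(0 6 7 5)(2 4 10 3)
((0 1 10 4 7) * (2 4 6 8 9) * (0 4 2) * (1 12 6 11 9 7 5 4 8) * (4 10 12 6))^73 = (0 6 1 12 4 5 10 11 9)(7 8)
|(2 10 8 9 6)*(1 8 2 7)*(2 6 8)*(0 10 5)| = |(0 10 6 7 1 2 5)(8 9)| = 14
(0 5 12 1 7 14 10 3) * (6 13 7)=(0 5 12 1 6 13 7 14 10 3)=[5, 6, 2, 0, 4, 12, 13, 14, 8, 9, 3, 11, 1, 7, 10]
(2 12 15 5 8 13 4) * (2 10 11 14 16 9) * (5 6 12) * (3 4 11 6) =[0, 1, 5, 4, 10, 8, 12, 7, 13, 2, 6, 14, 15, 11, 16, 3, 9] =(2 5 8 13 11 14 16 9)(3 4 10 6 12 15)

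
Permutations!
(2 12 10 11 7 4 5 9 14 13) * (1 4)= (1 4 5 9 14 13 2 12 10 11 7)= [0, 4, 12, 3, 5, 9, 6, 1, 8, 14, 11, 7, 10, 2, 13]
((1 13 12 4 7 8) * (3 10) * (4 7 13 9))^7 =(13)(3 10) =((1 9 4 13 12 7 8)(3 10))^7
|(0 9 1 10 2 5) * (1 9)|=5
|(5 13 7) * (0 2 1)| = 3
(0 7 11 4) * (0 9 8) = (0 7 11 4 9 8) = [7, 1, 2, 3, 9, 5, 6, 11, 0, 8, 10, 4]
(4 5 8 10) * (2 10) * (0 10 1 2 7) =[10, 2, 1, 3, 5, 8, 6, 0, 7, 9, 4] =(0 10 4 5 8 7)(1 2)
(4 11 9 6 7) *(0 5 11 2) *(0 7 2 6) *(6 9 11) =[5, 1, 7, 3, 9, 6, 2, 4, 8, 0, 10, 11] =(11)(0 5 6 2 7 4 9)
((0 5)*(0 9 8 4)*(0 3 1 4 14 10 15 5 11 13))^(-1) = ((0 11 13)(1 4 3)(5 9 8 14 10 15))^(-1) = (0 13 11)(1 3 4)(5 15 10 14 8 9)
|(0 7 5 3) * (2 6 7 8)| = 7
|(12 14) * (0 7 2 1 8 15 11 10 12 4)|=11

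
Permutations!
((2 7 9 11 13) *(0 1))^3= ((0 1)(2 7 9 11 13))^3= (0 1)(2 11 7 13 9)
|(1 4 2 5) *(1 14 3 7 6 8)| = 9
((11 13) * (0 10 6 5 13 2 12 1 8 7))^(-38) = (0 2 10 12 6 1 5 8 13 7 11)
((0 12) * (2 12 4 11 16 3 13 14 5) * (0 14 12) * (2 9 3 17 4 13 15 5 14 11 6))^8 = (0 2 6 4 17 16 11 12 13)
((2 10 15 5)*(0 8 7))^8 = (15)(0 7 8)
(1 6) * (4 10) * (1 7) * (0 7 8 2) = [7, 6, 0, 3, 10, 5, 8, 1, 2, 9, 4] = (0 7 1 6 8 2)(4 10)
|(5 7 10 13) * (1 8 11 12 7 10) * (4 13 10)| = |(1 8 11 12 7)(4 13 5)| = 15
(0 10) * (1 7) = (0 10)(1 7) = [10, 7, 2, 3, 4, 5, 6, 1, 8, 9, 0]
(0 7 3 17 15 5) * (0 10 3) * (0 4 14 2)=(0 7 4 14 2)(3 17 15 5 10)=[7, 1, 0, 17, 14, 10, 6, 4, 8, 9, 3, 11, 12, 13, 2, 5, 16, 15]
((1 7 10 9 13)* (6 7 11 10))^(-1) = ((1 11 10 9 13)(6 7))^(-1) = (1 13 9 10 11)(6 7)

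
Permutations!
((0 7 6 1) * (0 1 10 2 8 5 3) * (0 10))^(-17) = (0 7 6)(2 3 8 10 5)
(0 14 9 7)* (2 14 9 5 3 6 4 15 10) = (0 9 7)(2 14 5 3 6 4 15 10) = [9, 1, 14, 6, 15, 3, 4, 0, 8, 7, 2, 11, 12, 13, 5, 10]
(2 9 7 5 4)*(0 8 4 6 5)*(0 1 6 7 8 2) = (0 2 9 8 4)(1 6 5 7) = [2, 6, 9, 3, 0, 7, 5, 1, 4, 8]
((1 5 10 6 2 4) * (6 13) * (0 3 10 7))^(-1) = (0 7 5 1 4 2 6 13 10 3)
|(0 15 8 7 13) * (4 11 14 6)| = 20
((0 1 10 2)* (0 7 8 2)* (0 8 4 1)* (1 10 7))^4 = (1 8 4)(2 10 7)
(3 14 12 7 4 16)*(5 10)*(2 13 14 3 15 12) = (2 13 14)(4 16 15 12 7)(5 10) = [0, 1, 13, 3, 16, 10, 6, 4, 8, 9, 5, 11, 7, 14, 2, 12, 15]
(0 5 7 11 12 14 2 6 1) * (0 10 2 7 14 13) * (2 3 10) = (0 5 14 7 11 12 13)(1 2 6)(3 10) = [5, 2, 6, 10, 4, 14, 1, 11, 8, 9, 3, 12, 13, 0, 7]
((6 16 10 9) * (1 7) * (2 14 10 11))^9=(1 7)(2 10 6 11 14 9 16)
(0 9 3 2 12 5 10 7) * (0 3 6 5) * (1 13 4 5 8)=(0 9 6 8 1 13 4 5 10 7 3 2 12)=[9, 13, 12, 2, 5, 10, 8, 3, 1, 6, 7, 11, 0, 4]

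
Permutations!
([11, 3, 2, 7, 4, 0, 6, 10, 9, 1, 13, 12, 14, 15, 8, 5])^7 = (0 3 11 7 12 10 14 13 8 15 9 5 1)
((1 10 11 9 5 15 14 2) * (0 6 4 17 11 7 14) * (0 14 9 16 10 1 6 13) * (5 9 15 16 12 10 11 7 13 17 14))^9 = ((0 17 7 15 5 16 11 12 10 13)(2 6 4 14))^9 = (0 13 10 12 11 16 5 15 7 17)(2 6 4 14)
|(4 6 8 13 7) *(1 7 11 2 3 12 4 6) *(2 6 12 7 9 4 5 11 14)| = 30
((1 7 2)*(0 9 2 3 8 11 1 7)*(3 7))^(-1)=(0 1 11 8 3 2 9)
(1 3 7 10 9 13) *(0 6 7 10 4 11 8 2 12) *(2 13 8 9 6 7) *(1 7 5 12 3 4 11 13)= (0 5 12)(1 4 13 7 11 9 8)(2 3 10 6)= [5, 4, 3, 10, 13, 12, 2, 11, 1, 8, 6, 9, 0, 7]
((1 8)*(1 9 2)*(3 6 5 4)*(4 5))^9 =(1 8 9 2)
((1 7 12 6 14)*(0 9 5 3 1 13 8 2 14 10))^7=(0 6 7 3 9 10 12 1 5)(2 8 13 14)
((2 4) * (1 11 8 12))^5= ((1 11 8 12)(2 4))^5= (1 11 8 12)(2 4)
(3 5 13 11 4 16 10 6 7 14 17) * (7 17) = (3 5 13 11 4 16 10 6 17)(7 14) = [0, 1, 2, 5, 16, 13, 17, 14, 8, 9, 6, 4, 12, 11, 7, 15, 10, 3]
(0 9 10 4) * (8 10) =[9, 1, 2, 3, 0, 5, 6, 7, 10, 8, 4] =(0 9 8 10 4)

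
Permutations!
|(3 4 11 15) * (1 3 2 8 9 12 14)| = 10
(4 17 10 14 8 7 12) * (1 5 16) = (1 5 16)(4 17 10 14 8 7 12) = [0, 5, 2, 3, 17, 16, 6, 12, 7, 9, 14, 11, 4, 13, 8, 15, 1, 10]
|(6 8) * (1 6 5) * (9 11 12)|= |(1 6 8 5)(9 11 12)|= 12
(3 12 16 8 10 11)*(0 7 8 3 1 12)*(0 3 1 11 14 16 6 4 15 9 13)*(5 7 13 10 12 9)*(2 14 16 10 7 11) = [13, 9, 14, 3, 15, 11, 4, 8, 12, 7, 16, 2, 6, 0, 10, 5, 1] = (0 13)(1 9 7 8 12 6 4 15 5 11 2 14 10 16)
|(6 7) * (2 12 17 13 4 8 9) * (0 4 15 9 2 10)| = 10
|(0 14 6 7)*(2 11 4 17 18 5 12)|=28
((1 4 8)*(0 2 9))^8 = ((0 2 9)(1 4 8))^8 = (0 9 2)(1 8 4)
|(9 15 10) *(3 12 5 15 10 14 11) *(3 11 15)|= |(3 12 5)(9 10)(14 15)|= 6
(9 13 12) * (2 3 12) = (2 3 12 9 13) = [0, 1, 3, 12, 4, 5, 6, 7, 8, 13, 10, 11, 9, 2]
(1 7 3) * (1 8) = [0, 7, 2, 8, 4, 5, 6, 3, 1] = (1 7 3 8)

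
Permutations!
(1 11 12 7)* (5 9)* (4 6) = (1 11 12 7)(4 6)(5 9) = [0, 11, 2, 3, 6, 9, 4, 1, 8, 5, 10, 12, 7]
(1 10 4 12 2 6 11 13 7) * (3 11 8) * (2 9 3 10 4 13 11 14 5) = [0, 4, 6, 14, 12, 2, 8, 1, 10, 3, 13, 11, 9, 7, 5] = (1 4 12 9 3 14 5 2 6 8 10 13 7)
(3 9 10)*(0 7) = [7, 1, 2, 9, 4, 5, 6, 0, 8, 10, 3] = (0 7)(3 9 10)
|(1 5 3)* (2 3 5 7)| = |(1 7 2 3)| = 4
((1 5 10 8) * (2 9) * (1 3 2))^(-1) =(1 9 2 3 8 10 5)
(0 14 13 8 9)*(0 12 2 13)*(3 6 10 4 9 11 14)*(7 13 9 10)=(0 3 6 7 13 8 11 14)(2 9 12)(4 10)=[3, 1, 9, 6, 10, 5, 7, 13, 11, 12, 4, 14, 2, 8, 0]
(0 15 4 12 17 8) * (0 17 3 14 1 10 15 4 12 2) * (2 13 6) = [4, 10, 0, 14, 13, 5, 2, 7, 17, 9, 15, 11, 3, 6, 1, 12, 16, 8] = (0 4 13 6 2)(1 10 15 12 3 14)(8 17)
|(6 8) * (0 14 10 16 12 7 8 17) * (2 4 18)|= 9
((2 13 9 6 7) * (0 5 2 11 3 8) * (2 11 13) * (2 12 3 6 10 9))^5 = ((0 5 11 6 7 13 2 12 3 8)(9 10))^5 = (0 13)(2 5)(3 6)(7 8)(9 10)(11 12)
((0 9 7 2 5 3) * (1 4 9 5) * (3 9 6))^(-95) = ((0 5 9 7 2 1 4 6 3))^(-95) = (0 2 3 7 6 9 4 5 1)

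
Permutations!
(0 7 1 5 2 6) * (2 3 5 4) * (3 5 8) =(0 7 1 4 2 6)(3 8) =[7, 4, 6, 8, 2, 5, 0, 1, 3]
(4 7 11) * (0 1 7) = (0 1 7 11 4) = [1, 7, 2, 3, 0, 5, 6, 11, 8, 9, 10, 4]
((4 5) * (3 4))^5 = (3 5 4)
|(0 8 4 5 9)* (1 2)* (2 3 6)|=20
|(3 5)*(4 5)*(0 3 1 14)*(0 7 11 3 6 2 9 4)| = |(0 6 2 9 4 5 1 14 7 11 3)| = 11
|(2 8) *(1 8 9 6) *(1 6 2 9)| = 4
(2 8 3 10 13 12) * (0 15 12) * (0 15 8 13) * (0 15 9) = (0 8 3 10 15 12 2 13 9) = [8, 1, 13, 10, 4, 5, 6, 7, 3, 0, 15, 11, 2, 9, 14, 12]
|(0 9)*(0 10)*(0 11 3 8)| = 6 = |(0 9 10 11 3 8)|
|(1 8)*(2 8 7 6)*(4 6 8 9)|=12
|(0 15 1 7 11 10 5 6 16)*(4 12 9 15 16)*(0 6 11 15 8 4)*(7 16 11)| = 36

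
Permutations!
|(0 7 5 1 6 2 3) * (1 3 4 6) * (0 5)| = |(0 7)(2 4 6)(3 5)| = 6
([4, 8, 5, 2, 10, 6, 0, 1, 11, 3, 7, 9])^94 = [5, 10, 9, 11, 6, 3, 2, 4, 7, 8, 0, 1]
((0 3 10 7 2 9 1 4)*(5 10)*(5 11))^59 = (0 4 1 9 2 7 10 5 11 3)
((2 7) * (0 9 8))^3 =((0 9 8)(2 7))^3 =(9)(2 7)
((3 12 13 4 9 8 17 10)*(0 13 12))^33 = ((0 13 4 9 8 17 10 3))^33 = (0 13 4 9 8 17 10 3)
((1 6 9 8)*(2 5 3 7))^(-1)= (1 8 9 6)(2 7 3 5)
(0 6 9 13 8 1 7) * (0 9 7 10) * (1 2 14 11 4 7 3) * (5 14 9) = (0 6 3 1 10)(2 9 13 8)(4 7 5 14 11) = [6, 10, 9, 1, 7, 14, 3, 5, 2, 13, 0, 4, 12, 8, 11]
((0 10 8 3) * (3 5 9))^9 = ((0 10 8 5 9 3))^9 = (0 5)(3 8)(9 10)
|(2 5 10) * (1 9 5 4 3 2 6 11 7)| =21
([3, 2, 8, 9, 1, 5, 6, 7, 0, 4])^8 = [3, 2, 8, 9, 1, 5, 6, 7, 0, 4]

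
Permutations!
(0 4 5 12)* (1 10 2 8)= (0 4 5 12)(1 10 2 8)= [4, 10, 8, 3, 5, 12, 6, 7, 1, 9, 2, 11, 0]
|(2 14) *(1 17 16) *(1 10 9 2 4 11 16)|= |(1 17)(2 14 4 11 16 10 9)|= 14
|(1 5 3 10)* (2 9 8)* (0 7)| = |(0 7)(1 5 3 10)(2 9 8)| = 12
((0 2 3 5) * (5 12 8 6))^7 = (12)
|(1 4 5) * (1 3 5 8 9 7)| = 10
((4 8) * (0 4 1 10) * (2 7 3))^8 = ((0 4 8 1 10)(2 7 3))^8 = (0 1 4 10 8)(2 3 7)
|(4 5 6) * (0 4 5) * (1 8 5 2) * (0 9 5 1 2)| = 10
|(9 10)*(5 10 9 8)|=|(5 10 8)|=3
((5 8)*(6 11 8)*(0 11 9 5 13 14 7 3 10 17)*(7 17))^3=(0 13)(8 17)(11 14)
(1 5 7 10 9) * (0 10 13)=[10, 5, 2, 3, 4, 7, 6, 13, 8, 1, 9, 11, 12, 0]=(0 10 9 1 5 7 13)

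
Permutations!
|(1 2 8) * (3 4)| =|(1 2 8)(3 4)| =6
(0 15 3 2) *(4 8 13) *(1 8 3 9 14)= (0 15 9 14 1 8 13 4 3 2)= [15, 8, 0, 2, 3, 5, 6, 7, 13, 14, 10, 11, 12, 4, 1, 9]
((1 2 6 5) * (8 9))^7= (1 5 6 2)(8 9)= ((1 2 6 5)(8 9))^7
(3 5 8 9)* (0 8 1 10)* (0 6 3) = [8, 10, 2, 5, 4, 1, 3, 7, 9, 0, 6] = (0 8 9)(1 10 6 3 5)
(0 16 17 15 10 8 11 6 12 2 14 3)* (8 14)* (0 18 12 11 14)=[16, 1, 8, 18, 4, 5, 11, 7, 14, 9, 0, 6, 2, 13, 3, 10, 17, 15, 12]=(0 16 17 15 10)(2 8 14 3 18 12)(6 11)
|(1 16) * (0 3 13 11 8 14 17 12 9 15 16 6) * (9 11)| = |(0 3 13 9 15 16 1 6)(8 14 17 12 11)| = 40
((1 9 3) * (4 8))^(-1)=((1 9 3)(4 8))^(-1)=(1 3 9)(4 8)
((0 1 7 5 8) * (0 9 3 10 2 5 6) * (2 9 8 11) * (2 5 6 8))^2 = (11)(0 7 2)(1 8 6)(3 9 10)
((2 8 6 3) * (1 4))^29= (1 4)(2 8 6 3)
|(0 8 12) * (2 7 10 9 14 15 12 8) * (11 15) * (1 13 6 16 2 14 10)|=|(0 14 11 15 12)(1 13 6 16 2 7)(9 10)|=30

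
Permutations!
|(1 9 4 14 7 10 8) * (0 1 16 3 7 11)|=30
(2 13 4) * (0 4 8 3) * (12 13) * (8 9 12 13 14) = (0 4 2 13 9 12 14 8 3) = [4, 1, 13, 0, 2, 5, 6, 7, 3, 12, 10, 11, 14, 9, 8]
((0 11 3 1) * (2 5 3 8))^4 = (0 5 11 3 8 1 2)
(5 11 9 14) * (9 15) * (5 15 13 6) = (5 11 13 6)(9 14 15) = [0, 1, 2, 3, 4, 11, 5, 7, 8, 14, 10, 13, 12, 6, 15, 9]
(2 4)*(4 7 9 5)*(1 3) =(1 3)(2 7 9 5 4) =[0, 3, 7, 1, 2, 4, 6, 9, 8, 5]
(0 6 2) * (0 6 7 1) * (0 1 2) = (0 7 2 6) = [7, 1, 6, 3, 4, 5, 0, 2]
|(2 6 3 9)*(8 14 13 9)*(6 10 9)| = 15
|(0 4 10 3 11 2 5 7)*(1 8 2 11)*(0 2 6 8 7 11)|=|(0 4 10 3 1 7 2 5 11)(6 8)|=18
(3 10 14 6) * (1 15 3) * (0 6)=(0 6 1 15 3 10 14)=[6, 15, 2, 10, 4, 5, 1, 7, 8, 9, 14, 11, 12, 13, 0, 3]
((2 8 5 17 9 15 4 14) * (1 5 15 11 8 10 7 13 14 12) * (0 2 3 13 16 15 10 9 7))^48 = ((0 2 9 11 8 10)(1 5 17 7 16 15 4 12)(3 13 14))^48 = (17)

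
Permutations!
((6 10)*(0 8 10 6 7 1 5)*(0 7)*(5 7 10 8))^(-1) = (0 10 5)(1 7)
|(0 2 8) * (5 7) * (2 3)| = 4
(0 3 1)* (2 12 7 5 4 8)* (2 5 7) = [3, 0, 12, 1, 8, 4, 6, 7, 5, 9, 10, 11, 2] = (0 3 1)(2 12)(4 8 5)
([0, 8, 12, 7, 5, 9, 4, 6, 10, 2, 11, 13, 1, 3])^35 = [0, 5, 6, 8, 13, 3, 11, 10, 9, 7, 2, 12, 4, 1]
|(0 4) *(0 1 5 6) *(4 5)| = |(0 5 6)(1 4)| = 6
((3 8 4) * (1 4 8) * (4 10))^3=(1 3 4 10)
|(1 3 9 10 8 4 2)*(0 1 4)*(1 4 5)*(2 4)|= 8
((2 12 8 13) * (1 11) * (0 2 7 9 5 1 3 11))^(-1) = (0 1 5 9 7 13 8 12 2)(3 11)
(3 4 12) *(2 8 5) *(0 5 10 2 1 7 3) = (0 5 1 7 3 4 12)(2 8 10) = [5, 7, 8, 4, 12, 1, 6, 3, 10, 9, 2, 11, 0]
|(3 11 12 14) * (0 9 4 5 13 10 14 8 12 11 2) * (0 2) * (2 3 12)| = 11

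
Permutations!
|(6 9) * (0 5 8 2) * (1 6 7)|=4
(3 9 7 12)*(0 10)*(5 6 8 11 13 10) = (0 5 6 8 11 13 10)(3 9 7 12) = [5, 1, 2, 9, 4, 6, 8, 12, 11, 7, 0, 13, 3, 10]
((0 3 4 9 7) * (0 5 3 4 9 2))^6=(3 7)(5 9)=((0 4 2)(3 9 7 5))^6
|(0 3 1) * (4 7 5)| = |(0 3 1)(4 7 5)| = 3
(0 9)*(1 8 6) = [9, 8, 2, 3, 4, 5, 1, 7, 6, 0] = (0 9)(1 8 6)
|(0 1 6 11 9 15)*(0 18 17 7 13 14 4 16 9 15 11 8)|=|(0 1 6 8)(4 16 9 11 15 18 17 7 13 14)|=20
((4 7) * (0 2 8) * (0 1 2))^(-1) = (1 8 2)(4 7)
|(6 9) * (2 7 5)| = 6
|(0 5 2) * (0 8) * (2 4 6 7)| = 7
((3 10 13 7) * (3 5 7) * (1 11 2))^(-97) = (1 2 11)(3 13 10)(5 7)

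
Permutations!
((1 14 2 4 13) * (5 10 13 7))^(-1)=(1 13 10 5 7 4 2 14)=((1 14 2 4 7 5 10 13))^(-1)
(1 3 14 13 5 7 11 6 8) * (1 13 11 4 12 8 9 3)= (3 14 11 6 9)(4 12 8 13 5 7)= [0, 1, 2, 14, 12, 7, 9, 4, 13, 3, 10, 6, 8, 5, 11]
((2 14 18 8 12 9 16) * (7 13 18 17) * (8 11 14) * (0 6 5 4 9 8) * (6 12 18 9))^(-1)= (0 2 16 9 13 7 17 14 11 18 8 12)(4 5 6)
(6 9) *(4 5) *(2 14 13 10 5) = (2 14 13 10 5 4)(6 9) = [0, 1, 14, 3, 2, 4, 9, 7, 8, 6, 5, 11, 12, 10, 13]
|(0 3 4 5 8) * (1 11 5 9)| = |(0 3 4 9 1 11 5 8)| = 8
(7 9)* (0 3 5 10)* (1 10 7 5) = [3, 10, 2, 1, 4, 7, 6, 9, 8, 5, 0] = (0 3 1 10)(5 7 9)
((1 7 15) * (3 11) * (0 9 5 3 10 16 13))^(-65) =((0 9 5 3 11 10 16 13)(1 7 15))^(-65) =(0 13 16 10 11 3 5 9)(1 7 15)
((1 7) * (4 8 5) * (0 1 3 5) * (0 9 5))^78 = (0 7)(1 3)(4 9)(5 8)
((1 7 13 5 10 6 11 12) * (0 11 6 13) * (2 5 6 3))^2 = (0 12 7 11 1)(2 10 6)(3 5 13)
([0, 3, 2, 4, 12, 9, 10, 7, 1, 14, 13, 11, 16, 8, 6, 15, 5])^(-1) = [0, 8, 2, 1, 3, 16, 14, 7, 13, 5, 6, 11, 4, 10, 9, 15, 12]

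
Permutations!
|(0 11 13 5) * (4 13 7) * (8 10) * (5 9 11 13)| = |(0 13 9 11 7 4 5)(8 10)| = 14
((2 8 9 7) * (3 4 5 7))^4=((2 8 9 3 4 5 7))^4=(2 4 8 5 9 7 3)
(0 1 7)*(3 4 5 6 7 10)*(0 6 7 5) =[1, 10, 2, 4, 0, 7, 5, 6, 8, 9, 3] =(0 1 10 3 4)(5 7 6)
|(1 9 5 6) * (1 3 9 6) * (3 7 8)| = |(1 6 7 8 3 9 5)| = 7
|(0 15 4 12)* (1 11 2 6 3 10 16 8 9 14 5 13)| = 12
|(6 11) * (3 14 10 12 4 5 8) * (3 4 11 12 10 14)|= 3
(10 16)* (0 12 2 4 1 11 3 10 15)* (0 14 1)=[12, 11, 4, 10, 0, 5, 6, 7, 8, 9, 16, 3, 2, 13, 1, 14, 15]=(0 12 2 4)(1 11 3 10 16 15 14)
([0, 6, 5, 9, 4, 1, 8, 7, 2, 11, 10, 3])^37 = (1 8 5 6 2)(3 9 11)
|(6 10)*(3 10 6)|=|(3 10)|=2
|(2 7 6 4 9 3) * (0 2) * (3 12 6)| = 4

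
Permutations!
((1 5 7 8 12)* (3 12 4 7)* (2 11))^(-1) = (1 12 3 5)(2 11)(4 8 7)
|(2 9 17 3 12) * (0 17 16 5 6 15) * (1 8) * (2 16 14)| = |(0 17 3 12 16 5 6 15)(1 8)(2 9 14)| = 24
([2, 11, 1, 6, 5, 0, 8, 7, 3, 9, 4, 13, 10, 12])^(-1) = [5, 2, 0, 8, 10, 4, 3, 7, 6, 9, 12, 1, 13, 11]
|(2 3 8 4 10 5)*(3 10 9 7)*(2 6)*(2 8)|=|(2 10 5 6 8 4 9 7 3)|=9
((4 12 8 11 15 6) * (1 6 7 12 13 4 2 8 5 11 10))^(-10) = (15)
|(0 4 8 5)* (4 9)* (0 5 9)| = |(4 8 9)| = 3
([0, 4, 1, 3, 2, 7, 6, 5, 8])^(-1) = [0, 2, 4, 3, 1, 7, 6, 5, 8]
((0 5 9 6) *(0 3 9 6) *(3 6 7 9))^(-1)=(0 9 7 5)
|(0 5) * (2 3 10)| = 6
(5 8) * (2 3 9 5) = [0, 1, 3, 9, 4, 8, 6, 7, 2, 5] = (2 3 9 5 8)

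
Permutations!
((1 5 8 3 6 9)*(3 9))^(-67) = ((1 5 8 9)(3 6))^(-67) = (1 5 8 9)(3 6)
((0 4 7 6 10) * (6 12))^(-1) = (0 10 6 12 7 4)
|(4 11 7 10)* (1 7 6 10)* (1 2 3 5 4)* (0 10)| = |(0 10 1 7 2 3 5 4 11 6)| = 10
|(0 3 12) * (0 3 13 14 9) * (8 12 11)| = |(0 13 14 9)(3 11 8 12)| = 4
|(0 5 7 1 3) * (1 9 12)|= |(0 5 7 9 12 1 3)|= 7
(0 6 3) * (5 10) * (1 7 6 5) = (0 5 10 1 7 6 3) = [5, 7, 2, 0, 4, 10, 3, 6, 8, 9, 1]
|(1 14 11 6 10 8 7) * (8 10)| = |(1 14 11 6 8 7)| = 6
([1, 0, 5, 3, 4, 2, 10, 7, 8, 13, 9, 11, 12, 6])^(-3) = (0 1)(2 5)(6 10 9 13)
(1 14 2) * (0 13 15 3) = (0 13 15 3)(1 14 2) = [13, 14, 1, 0, 4, 5, 6, 7, 8, 9, 10, 11, 12, 15, 2, 3]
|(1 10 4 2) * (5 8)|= |(1 10 4 2)(5 8)|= 4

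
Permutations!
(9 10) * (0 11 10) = (0 11 10 9) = [11, 1, 2, 3, 4, 5, 6, 7, 8, 0, 9, 10]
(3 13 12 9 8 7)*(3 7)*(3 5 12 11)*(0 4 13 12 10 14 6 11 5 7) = [4, 1, 2, 12, 13, 10, 11, 0, 7, 8, 14, 3, 9, 5, 6] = (0 4 13 5 10 14 6 11 3 12 9 8 7)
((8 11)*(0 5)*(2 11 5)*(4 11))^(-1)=(0 5 8 11 4 2)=((0 2 4 11 8 5))^(-1)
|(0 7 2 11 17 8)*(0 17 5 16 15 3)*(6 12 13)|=|(0 7 2 11 5 16 15 3)(6 12 13)(8 17)|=24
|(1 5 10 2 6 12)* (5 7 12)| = 12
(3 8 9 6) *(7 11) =[0, 1, 2, 8, 4, 5, 3, 11, 9, 6, 10, 7] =(3 8 9 6)(7 11)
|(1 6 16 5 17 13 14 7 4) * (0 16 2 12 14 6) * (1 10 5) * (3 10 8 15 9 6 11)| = 18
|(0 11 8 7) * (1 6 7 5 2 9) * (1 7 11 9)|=6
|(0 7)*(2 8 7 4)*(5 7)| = |(0 4 2 8 5 7)| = 6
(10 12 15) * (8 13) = (8 13)(10 12 15) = [0, 1, 2, 3, 4, 5, 6, 7, 13, 9, 12, 11, 15, 8, 14, 10]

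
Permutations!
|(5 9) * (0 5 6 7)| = |(0 5 9 6 7)| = 5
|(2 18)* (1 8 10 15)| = |(1 8 10 15)(2 18)| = 4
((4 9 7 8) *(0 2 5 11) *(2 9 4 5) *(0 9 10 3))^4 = ((0 10 3)(5 11 9 7 8))^4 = (0 10 3)(5 8 7 9 11)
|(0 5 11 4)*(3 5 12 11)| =|(0 12 11 4)(3 5)| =4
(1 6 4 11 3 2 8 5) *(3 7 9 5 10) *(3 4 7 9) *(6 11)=[0, 11, 8, 2, 6, 1, 7, 3, 10, 5, 4, 9]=(1 11 9 5)(2 8 10 4 6 7 3)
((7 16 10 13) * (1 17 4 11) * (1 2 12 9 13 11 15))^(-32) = ((1 17 4 15)(2 12 9 13 7 16 10 11))^(-32) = (17)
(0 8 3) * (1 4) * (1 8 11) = (0 11 1 4 8 3) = [11, 4, 2, 0, 8, 5, 6, 7, 3, 9, 10, 1]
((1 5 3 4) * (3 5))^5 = (5)(1 4 3)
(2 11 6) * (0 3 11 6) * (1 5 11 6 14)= (0 3 6 2 14 1 5 11)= [3, 5, 14, 6, 4, 11, 2, 7, 8, 9, 10, 0, 12, 13, 1]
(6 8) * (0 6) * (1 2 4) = (0 6 8)(1 2 4) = [6, 2, 4, 3, 1, 5, 8, 7, 0]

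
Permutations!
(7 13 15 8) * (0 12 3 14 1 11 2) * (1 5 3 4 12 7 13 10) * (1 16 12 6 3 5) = (0 7 10 16 12 4 6 3 14 1 11 2)(8 13 15) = [7, 11, 0, 14, 6, 5, 3, 10, 13, 9, 16, 2, 4, 15, 1, 8, 12]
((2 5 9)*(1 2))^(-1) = (1 9 5 2)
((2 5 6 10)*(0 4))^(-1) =((0 4)(2 5 6 10))^(-1) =(0 4)(2 10 6 5)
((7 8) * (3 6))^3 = (3 6)(7 8)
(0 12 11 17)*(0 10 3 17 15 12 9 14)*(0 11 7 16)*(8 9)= (0 8 9 14 11 15 12 7 16)(3 17 10)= [8, 1, 2, 17, 4, 5, 6, 16, 9, 14, 3, 15, 7, 13, 11, 12, 0, 10]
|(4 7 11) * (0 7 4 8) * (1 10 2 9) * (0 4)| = 20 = |(0 7 11 8 4)(1 10 2 9)|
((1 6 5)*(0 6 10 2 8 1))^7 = ((0 6 5)(1 10 2 8))^7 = (0 6 5)(1 8 2 10)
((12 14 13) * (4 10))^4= ((4 10)(12 14 13))^4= (12 14 13)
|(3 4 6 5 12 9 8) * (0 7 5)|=9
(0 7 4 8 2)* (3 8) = (0 7 4 3 8 2) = [7, 1, 0, 8, 3, 5, 6, 4, 2]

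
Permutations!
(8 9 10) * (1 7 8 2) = (1 7 8 9 10 2) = [0, 7, 1, 3, 4, 5, 6, 8, 9, 10, 2]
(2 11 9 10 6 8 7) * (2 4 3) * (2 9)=(2 11)(3 9 10 6 8 7 4)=[0, 1, 11, 9, 3, 5, 8, 4, 7, 10, 6, 2]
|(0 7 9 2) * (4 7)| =5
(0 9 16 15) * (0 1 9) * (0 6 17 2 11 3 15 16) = (0 6 17 2 11 3 15 1 9) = [6, 9, 11, 15, 4, 5, 17, 7, 8, 0, 10, 3, 12, 13, 14, 1, 16, 2]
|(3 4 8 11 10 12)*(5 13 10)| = 8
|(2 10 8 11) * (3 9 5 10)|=7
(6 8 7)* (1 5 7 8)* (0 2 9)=[2, 5, 9, 3, 4, 7, 1, 6, 8, 0]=(0 2 9)(1 5 7 6)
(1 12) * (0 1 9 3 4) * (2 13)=(0 1 12 9 3 4)(2 13)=[1, 12, 13, 4, 0, 5, 6, 7, 8, 3, 10, 11, 9, 2]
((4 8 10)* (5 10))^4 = ((4 8 5 10))^4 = (10)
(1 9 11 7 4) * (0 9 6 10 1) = (0 9 11 7 4)(1 6 10) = [9, 6, 2, 3, 0, 5, 10, 4, 8, 11, 1, 7]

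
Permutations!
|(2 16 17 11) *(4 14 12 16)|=7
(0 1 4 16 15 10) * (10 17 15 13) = [1, 4, 2, 3, 16, 5, 6, 7, 8, 9, 0, 11, 12, 10, 14, 17, 13, 15] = (0 1 4 16 13 10)(15 17)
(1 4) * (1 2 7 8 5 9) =[0, 4, 7, 3, 2, 9, 6, 8, 5, 1] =(1 4 2 7 8 5 9)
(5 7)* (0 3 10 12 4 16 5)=[3, 1, 2, 10, 16, 7, 6, 0, 8, 9, 12, 11, 4, 13, 14, 15, 5]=(0 3 10 12 4 16 5 7)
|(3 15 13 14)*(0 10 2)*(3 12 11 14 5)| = |(0 10 2)(3 15 13 5)(11 14 12)| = 12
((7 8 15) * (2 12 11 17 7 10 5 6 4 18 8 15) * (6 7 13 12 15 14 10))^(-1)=((2 15 6 4 18 8)(5 7 14 10)(11 17 13 12))^(-1)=(2 8 18 4 6 15)(5 10 14 7)(11 12 13 17)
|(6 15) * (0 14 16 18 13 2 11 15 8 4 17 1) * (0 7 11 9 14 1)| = |(0 1 7 11 15 6 8 4 17)(2 9 14 16 18 13)| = 18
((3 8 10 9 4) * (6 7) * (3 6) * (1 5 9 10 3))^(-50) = (10)(1 6 9)(4 5 7)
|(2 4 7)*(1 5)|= |(1 5)(2 4 7)|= 6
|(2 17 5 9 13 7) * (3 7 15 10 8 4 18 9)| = |(2 17 5 3 7)(4 18 9 13 15 10 8)| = 35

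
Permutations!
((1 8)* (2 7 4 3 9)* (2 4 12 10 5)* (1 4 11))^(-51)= ((1 8 4 3 9 11)(2 7 12 10 5))^(-51)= (1 3)(2 5 10 12 7)(4 11)(8 9)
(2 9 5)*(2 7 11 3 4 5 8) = [0, 1, 9, 4, 5, 7, 6, 11, 2, 8, 10, 3] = (2 9 8)(3 4 5 7 11)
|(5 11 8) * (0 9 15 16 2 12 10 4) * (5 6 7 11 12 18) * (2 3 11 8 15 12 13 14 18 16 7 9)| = 52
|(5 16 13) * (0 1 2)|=|(0 1 2)(5 16 13)|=3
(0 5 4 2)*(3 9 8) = (0 5 4 2)(3 9 8) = [5, 1, 0, 9, 2, 4, 6, 7, 3, 8]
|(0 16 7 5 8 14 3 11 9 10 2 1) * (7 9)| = 6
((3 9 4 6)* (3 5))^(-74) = ((3 9 4 6 5))^(-74) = (3 9 4 6 5)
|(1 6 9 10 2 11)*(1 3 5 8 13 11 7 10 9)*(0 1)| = 15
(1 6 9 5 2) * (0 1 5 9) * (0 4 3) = [1, 6, 5, 0, 3, 2, 4, 7, 8, 9] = (9)(0 1 6 4 3)(2 5)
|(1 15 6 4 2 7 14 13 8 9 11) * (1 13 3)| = 8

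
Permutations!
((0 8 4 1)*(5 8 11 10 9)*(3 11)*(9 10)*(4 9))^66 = (0 3 11 4 1)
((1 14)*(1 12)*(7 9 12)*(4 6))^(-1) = (1 12 9 7 14)(4 6)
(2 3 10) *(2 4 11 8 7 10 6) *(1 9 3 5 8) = (1 9 3 6 2 5 8 7 10 4 11) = [0, 9, 5, 6, 11, 8, 2, 10, 7, 3, 4, 1]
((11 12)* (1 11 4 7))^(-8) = ((1 11 12 4 7))^(-8) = (1 12 7 11 4)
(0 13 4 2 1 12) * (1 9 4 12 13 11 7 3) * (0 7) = (0 11)(1 13 12 7 3)(2 9 4) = [11, 13, 9, 1, 2, 5, 6, 3, 8, 4, 10, 0, 7, 12]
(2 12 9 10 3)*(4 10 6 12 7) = (2 7 4 10 3)(6 12 9) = [0, 1, 7, 2, 10, 5, 12, 4, 8, 6, 3, 11, 9]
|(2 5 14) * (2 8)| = |(2 5 14 8)| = 4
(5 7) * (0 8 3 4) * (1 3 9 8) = [1, 3, 2, 4, 0, 7, 6, 5, 9, 8] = (0 1 3 4)(5 7)(8 9)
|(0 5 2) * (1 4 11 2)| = 6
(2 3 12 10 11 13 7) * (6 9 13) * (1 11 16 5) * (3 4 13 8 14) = (1 11 6 9 8 14 3 12 10 16 5)(2 4 13 7) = [0, 11, 4, 12, 13, 1, 9, 2, 14, 8, 16, 6, 10, 7, 3, 15, 5]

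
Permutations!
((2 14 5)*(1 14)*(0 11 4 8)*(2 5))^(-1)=(0 8 4 11)(1 2 14)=((0 11 4 8)(1 14 2))^(-1)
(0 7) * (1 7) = (0 1 7) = [1, 7, 2, 3, 4, 5, 6, 0]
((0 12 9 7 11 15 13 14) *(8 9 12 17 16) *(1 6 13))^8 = ((0 17 16 8 9 7 11 15 1 6 13 14))^8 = (0 1 9)(6 7 17)(8 14 15)(11 16 13)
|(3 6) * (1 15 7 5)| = 4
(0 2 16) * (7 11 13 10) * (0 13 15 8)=(0 2 16 13 10 7 11 15 8)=[2, 1, 16, 3, 4, 5, 6, 11, 0, 9, 7, 15, 12, 10, 14, 8, 13]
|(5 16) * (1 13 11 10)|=|(1 13 11 10)(5 16)|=4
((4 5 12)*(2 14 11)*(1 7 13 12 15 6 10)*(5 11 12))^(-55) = ((1 7 13 5 15 6 10)(2 14 12 4 11))^(-55) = (1 7 13 5 15 6 10)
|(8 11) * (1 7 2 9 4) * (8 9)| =7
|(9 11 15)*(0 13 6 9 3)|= |(0 13 6 9 11 15 3)|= 7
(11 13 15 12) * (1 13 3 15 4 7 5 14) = (1 13 4 7 5 14)(3 15 12 11) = [0, 13, 2, 15, 7, 14, 6, 5, 8, 9, 10, 3, 11, 4, 1, 12]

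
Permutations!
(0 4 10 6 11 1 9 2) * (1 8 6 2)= (0 4 10 2)(1 9)(6 11 8)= [4, 9, 0, 3, 10, 5, 11, 7, 6, 1, 2, 8]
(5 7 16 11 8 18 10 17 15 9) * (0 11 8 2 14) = (0 11 2 14)(5 7 16 8 18 10 17 15 9) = [11, 1, 14, 3, 4, 7, 6, 16, 18, 5, 17, 2, 12, 13, 0, 9, 8, 15, 10]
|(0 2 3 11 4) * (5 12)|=|(0 2 3 11 4)(5 12)|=10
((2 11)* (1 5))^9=((1 5)(2 11))^9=(1 5)(2 11)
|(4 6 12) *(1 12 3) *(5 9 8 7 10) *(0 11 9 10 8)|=|(0 11 9)(1 12 4 6 3)(5 10)(7 8)|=30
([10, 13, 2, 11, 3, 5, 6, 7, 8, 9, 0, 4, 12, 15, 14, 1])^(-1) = (0 10)(1 15 13)(3 4 11)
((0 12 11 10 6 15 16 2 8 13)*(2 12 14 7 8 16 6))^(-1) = ((0 14 7 8 13)(2 16 12 11 10)(6 15))^(-1) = (0 13 8 7 14)(2 10 11 12 16)(6 15)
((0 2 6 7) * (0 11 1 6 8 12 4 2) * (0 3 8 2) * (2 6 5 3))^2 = ((0 2 6 7 11 1 5 3 8 12 4))^2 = (0 6 11 5 8 4 2 7 1 3 12)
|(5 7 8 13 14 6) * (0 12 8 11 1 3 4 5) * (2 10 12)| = 24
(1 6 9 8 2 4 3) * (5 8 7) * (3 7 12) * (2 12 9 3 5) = (1 6 3)(2 4 7)(5 8 12) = [0, 6, 4, 1, 7, 8, 3, 2, 12, 9, 10, 11, 5]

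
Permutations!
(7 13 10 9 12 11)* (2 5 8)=(2 5 8)(7 13 10 9 12 11)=[0, 1, 5, 3, 4, 8, 6, 13, 2, 12, 9, 7, 11, 10]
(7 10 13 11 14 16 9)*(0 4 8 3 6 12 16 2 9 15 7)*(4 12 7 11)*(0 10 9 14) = (0 12 16 15 11)(2 14)(3 6 7 9 10 13 4 8) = [12, 1, 14, 6, 8, 5, 7, 9, 3, 10, 13, 0, 16, 4, 2, 11, 15]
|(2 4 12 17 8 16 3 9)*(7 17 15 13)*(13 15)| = 10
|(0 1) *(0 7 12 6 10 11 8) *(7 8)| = |(0 1 8)(6 10 11 7 12)| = 15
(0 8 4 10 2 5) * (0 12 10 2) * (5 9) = (0 8 4 2 9 5 12 10) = [8, 1, 9, 3, 2, 12, 6, 7, 4, 5, 0, 11, 10]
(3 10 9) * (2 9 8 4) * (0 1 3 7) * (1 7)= (0 7)(1 3 10 8 4 2 9)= [7, 3, 9, 10, 2, 5, 6, 0, 4, 1, 8]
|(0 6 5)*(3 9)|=6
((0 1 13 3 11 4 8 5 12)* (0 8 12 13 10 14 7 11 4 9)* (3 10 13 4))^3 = ((0 1 13 10 14 7 11 9)(4 12 8 5))^3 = (0 10 11 1 14 9 13 7)(4 5 8 12)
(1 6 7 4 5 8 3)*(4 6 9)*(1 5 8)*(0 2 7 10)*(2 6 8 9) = (0 6 10)(1 2 7 8 3 5)(4 9) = [6, 2, 7, 5, 9, 1, 10, 8, 3, 4, 0]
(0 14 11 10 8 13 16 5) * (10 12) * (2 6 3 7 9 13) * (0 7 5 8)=(0 14 11 12 10)(2 6 3 5 7 9 13 16 8)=[14, 1, 6, 5, 4, 7, 3, 9, 2, 13, 0, 12, 10, 16, 11, 15, 8]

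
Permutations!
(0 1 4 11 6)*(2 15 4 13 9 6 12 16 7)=(0 1 13 9 6)(2 15 4 11 12 16 7)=[1, 13, 15, 3, 11, 5, 0, 2, 8, 6, 10, 12, 16, 9, 14, 4, 7]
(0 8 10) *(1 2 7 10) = (0 8 1 2 7 10) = [8, 2, 7, 3, 4, 5, 6, 10, 1, 9, 0]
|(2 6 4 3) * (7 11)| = 4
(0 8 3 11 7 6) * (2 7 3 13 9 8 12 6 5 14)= (0 12 6)(2 7 5 14)(3 11)(8 13 9)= [12, 1, 7, 11, 4, 14, 0, 5, 13, 8, 10, 3, 6, 9, 2]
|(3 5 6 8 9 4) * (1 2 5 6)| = 15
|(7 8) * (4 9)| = |(4 9)(7 8)| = 2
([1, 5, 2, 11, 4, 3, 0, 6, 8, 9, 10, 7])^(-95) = [3, 11, 2, 6, 4, 7, 5, 1, 8, 9, 10, 0]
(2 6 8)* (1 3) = (1 3)(2 6 8) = [0, 3, 6, 1, 4, 5, 8, 7, 2]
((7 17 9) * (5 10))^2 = ((5 10)(7 17 9))^2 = (7 9 17)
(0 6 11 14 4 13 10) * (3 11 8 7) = (0 6 8 7 3 11 14 4 13 10) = [6, 1, 2, 11, 13, 5, 8, 3, 7, 9, 0, 14, 12, 10, 4]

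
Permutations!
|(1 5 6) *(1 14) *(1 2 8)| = 6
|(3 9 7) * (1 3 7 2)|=4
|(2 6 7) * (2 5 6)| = |(5 6 7)| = 3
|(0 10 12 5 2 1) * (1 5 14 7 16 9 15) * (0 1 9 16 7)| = |(16)(0 10 12 14)(2 5)(9 15)| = 4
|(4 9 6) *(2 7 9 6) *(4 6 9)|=|(2 7 4 9)|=4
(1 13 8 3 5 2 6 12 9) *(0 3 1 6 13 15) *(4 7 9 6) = (0 3 5 2 13 8 1 15)(4 7 9)(6 12) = [3, 15, 13, 5, 7, 2, 12, 9, 1, 4, 10, 11, 6, 8, 14, 0]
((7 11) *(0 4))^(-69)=(0 4)(7 11)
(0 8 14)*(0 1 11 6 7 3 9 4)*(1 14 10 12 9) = (14)(0 8 10 12 9 4)(1 11 6 7 3) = [8, 11, 2, 1, 0, 5, 7, 3, 10, 4, 12, 6, 9, 13, 14]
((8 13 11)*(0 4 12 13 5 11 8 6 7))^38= (0 12 8 11 7 4 13 5 6)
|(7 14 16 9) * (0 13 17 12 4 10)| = 12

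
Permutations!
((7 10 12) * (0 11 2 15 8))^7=(0 2 8 11 15)(7 10 12)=((0 11 2 15 8)(7 10 12))^7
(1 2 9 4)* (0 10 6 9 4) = (0 10 6 9)(1 2 4) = [10, 2, 4, 3, 1, 5, 9, 7, 8, 0, 6]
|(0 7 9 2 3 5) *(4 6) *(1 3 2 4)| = |(0 7 9 4 6 1 3 5)| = 8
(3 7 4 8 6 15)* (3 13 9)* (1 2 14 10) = [0, 2, 14, 7, 8, 5, 15, 4, 6, 3, 1, 11, 12, 9, 10, 13] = (1 2 14 10)(3 7 4 8 6 15 13 9)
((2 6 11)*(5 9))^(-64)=(2 11 6)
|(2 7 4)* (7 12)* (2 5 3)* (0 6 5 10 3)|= |(0 6 5)(2 12 7 4 10 3)|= 6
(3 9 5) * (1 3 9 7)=(1 3 7)(5 9)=[0, 3, 2, 7, 4, 9, 6, 1, 8, 5]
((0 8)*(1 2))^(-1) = ((0 8)(1 2))^(-1) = (0 8)(1 2)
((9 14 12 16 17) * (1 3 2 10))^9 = ((1 3 2 10)(9 14 12 16 17))^9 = (1 3 2 10)(9 17 16 12 14)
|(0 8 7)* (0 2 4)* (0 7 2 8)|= 4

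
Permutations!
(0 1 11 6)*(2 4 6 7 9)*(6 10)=[1, 11, 4, 3, 10, 5, 0, 9, 8, 2, 6, 7]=(0 1 11 7 9 2 4 10 6)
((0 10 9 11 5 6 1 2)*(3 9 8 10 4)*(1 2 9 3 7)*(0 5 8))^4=(0 9)(1 10)(2 5 6)(4 11)(7 8)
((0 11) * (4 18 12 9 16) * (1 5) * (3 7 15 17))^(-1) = (0 11)(1 5)(3 17 15 7)(4 16 9 12 18)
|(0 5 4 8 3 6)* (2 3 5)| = 12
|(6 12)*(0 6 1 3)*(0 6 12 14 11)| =7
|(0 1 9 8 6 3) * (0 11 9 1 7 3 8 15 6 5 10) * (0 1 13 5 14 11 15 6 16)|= |(0 7 3 15 16)(1 13 5 10)(6 8 14 11 9)|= 20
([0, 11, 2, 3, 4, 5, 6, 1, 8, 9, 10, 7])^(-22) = [0, 7, 2, 3, 4, 5, 6, 11, 8, 9, 10, 1]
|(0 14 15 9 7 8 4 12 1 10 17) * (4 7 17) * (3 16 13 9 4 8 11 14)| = |(0 3 16 13 9 17)(1 10 8 7 11 14 15 4 12)| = 18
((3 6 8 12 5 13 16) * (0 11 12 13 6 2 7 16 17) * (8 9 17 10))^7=((0 11 12 5 6 9 17)(2 7 16 3)(8 13 10))^7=(17)(2 3 16 7)(8 13 10)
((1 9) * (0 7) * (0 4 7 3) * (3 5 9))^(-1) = (0 3 1 9 5)(4 7)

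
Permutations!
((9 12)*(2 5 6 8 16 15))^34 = (2 16 6)(5 15 8) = ((2 5 6 8 16 15)(9 12))^34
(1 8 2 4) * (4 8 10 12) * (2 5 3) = [0, 10, 8, 2, 1, 3, 6, 7, 5, 9, 12, 11, 4] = (1 10 12 4)(2 8 5 3)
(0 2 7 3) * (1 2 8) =(0 8 1 2 7 3) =[8, 2, 7, 0, 4, 5, 6, 3, 1]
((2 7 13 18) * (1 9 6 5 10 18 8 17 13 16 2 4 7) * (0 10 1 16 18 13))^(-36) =((0 10 13 8 17)(1 9 6 5)(2 16)(4 7 18))^(-36) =(18)(0 17 8 13 10)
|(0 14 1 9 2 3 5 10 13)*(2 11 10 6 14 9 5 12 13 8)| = 36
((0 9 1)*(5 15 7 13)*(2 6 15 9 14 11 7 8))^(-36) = ((0 14 11 7 13 5 9 1)(2 6 15 8))^(-36) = (15)(0 13)(1 7)(5 14)(9 11)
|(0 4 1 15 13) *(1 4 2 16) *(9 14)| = 6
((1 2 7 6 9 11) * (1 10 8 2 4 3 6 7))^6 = ((1 4 3 6 9 11 10 8 2))^6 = (1 10 6)(2 11 3)(4 8 9)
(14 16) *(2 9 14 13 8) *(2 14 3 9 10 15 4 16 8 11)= [0, 1, 10, 9, 16, 5, 6, 7, 14, 3, 15, 2, 12, 11, 8, 4, 13]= (2 10 15 4 16 13 11)(3 9)(8 14)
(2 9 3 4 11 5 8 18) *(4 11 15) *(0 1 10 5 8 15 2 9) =(0 1 10 5 15 4 2)(3 11 8 18 9) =[1, 10, 0, 11, 2, 15, 6, 7, 18, 3, 5, 8, 12, 13, 14, 4, 16, 17, 9]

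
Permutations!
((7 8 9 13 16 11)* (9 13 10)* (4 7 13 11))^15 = ((4 7 8 11 13 16)(9 10))^15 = (4 11)(7 13)(8 16)(9 10)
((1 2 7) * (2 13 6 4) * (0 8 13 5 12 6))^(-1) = (0 13 8)(1 7 2 4 6 12 5)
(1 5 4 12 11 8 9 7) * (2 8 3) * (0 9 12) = (0 9 7 1 5 4)(2 8 12 11 3) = [9, 5, 8, 2, 0, 4, 6, 1, 12, 7, 10, 3, 11]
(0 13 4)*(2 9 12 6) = [13, 1, 9, 3, 0, 5, 2, 7, 8, 12, 10, 11, 6, 4] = (0 13 4)(2 9 12 6)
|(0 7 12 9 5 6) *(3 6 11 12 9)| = |(0 7 9 5 11 12 3 6)| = 8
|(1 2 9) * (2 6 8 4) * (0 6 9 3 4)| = 6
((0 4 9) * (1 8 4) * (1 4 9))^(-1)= (0 9 8 1 4)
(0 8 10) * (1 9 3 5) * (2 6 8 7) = (0 7 2 6 8 10)(1 9 3 5) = [7, 9, 6, 5, 4, 1, 8, 2, 10, 3, 0]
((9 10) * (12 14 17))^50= ((9 10)(12 14 17))^50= (12 17 14)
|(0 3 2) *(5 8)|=6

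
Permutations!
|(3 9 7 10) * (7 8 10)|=|(3 9 8 10)|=4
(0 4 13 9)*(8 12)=(0 4 13 9)(8 12)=[4, 1, 2, 3, 13, 5, 6, 7, 12, 0, 10, 11, 8, 9]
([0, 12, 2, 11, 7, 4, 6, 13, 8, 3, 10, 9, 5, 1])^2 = [0, 5, 2, 9, 13, 7, 6, 1, 8, 11, 10, 3, 4, 12]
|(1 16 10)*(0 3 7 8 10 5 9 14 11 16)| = |(0 3 7 8 10 1)(5 9 14 11 16)| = 30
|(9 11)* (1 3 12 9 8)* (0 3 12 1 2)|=8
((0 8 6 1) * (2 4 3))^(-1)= ((0 8 6 1)(2 4 3))^(-1)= (0 1 6 8)(2 3 4)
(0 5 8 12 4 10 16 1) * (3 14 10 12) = [5, 0, 2, 14, 12, 8, 6, 7, 3, 9, 16, 11, 4, 13, 10, 15, 1] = (0 5 8 3 14 10 16 1)(4 12)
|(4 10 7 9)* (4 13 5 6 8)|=|(4 10 7 9 13 5 6 8)|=8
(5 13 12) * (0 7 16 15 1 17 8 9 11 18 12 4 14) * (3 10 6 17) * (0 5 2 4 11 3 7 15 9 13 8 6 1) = (0 15)(1 7 16 9 3 10)(2 4 14 5 8 13 11 18 12)(6 17) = [15, 7, 4, 10, 14, 8, 17, 16, 13, 3, 1, 18, 2, 11, 5, 0, 9, 6, 12]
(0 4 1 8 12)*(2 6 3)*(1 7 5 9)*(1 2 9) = (0 4 7 5 1 8 12)(2 6 3 9) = [4, 8, 6, 9, 7, 1, 3, 5, 12, 2, 10, 11, 0]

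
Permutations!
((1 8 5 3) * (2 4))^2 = ((1 8 5 3)(2 4))^2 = (1 5)(3 8)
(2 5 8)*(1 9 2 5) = (1 9 2)(5 8) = [0, 9, 1, 3, 4, 8, 6, 7, 5, 2]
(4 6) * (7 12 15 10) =(4 6)(7 12 15 10) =[0, 1, 2, 3, 6, 5, 4, 12, 8, 9, 7, 11, 15, 13, 14, 10]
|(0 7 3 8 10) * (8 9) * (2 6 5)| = |(0 7 3 9 8 10)(2 6 5)| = 6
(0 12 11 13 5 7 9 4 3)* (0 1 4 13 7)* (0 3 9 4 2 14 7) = (0 12 11)(1 2 14 7 4 9 13 5 3) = [12, 2, 14, 1, 9, 3, 6, 4, 8, 13, 10, 0, 11, 5, 7]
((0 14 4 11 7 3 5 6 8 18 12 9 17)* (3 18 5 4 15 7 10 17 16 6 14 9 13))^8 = ((0 9 16 6 8 5 14 15 7 18 12 13 3 4 11 10 17))^8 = (0 7 17 15 10 14 11 5 4 8 3 6 13 16 12 9 18)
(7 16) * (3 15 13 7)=[0, 1, 2, 15, 4, 5, 6, 16, 8, 9, 10, 11, 12, 7, 14, 13, 3]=(3 15 13 7 16)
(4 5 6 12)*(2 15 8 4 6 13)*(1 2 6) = (1 2 15 8 4 5 13 6 12) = [0, 2, 15, 3, 5, 13, 12, 7, 4, 9, 10, 11, 1, 6, 14, 8]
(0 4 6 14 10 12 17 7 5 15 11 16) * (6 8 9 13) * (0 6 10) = (0 4 8 9 13 10 12 17 7 5 15 11 16 6 14) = [4, 1, 2, 3, 8, 15, 14, 5, 9, 13, 12, 16, 17, 10, 0, 11, 6, 7]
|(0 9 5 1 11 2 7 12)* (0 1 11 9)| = |(1 9 5 11 2 7 12)| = 7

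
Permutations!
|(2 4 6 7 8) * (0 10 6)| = |(0 10 6 7 8 2 4)| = 7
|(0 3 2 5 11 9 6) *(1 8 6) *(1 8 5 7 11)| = |(0 3 2 7 11 9 8 6)(1 5)| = 8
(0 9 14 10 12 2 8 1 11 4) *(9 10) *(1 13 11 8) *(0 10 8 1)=(0 8 13 11 4 10 12 2)(9 14)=[8, 1, 0, 3, 10, 5, 6, 7, 13, 14, 12, 4, 2, 11, 9]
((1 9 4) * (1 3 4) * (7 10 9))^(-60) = ((1 7 10 9)(3 4))^(-60) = (10)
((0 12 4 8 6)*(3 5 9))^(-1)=(0 6 8 4 12)(3 9 5)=((0 12 4 8 6)(3 5 9))^(-1)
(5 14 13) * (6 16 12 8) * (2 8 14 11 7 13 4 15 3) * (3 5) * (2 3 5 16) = (2 8 6)(4 15 16 12 14)(5 11 7 13) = [0, 1, 8, 3, 15, 11, 2, 13, 6, 9, 10, 7, 14, 5, 4, 16, 12]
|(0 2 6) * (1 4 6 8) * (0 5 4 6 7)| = |(0 2 8 1 6 5 4 7)| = 8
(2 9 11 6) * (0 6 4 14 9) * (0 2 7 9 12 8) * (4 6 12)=[12, 1, 2, 3, 14, 5, 7, 9, 0, 11, 10, 6, 8, 13, 4]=(0 12 8)(4 14)(6 7 9 11)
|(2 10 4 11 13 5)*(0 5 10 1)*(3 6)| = |(0 5 2 1)(3 6)(4 11 13 10)| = 4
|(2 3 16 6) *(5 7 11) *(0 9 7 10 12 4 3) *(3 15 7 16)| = 35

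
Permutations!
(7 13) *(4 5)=(4 5)(7 13)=[0, 1, 2, 3, 5, 4, 6, 13, 8, 9, 10, 11, 12, 7]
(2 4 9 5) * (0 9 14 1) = (0 9 5 2 4 14 1) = [9, 0, 4, 3, 14, 2, 6, 7, 8, 5, 10, 11, 12, 13, 1]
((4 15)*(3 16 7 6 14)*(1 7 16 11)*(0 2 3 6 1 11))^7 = (16)(0 2 3)(1 7)(4 15)(6 14)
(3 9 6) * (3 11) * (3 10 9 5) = [0, 1, 2, 5, 4, 3, 11, 7, 8, 6, 9, 10] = (3 5)(6 11 10 9)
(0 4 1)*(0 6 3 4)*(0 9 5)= (0 9 5)(1 6 3 4)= [9, 6, 2, 4, 1, 0, 3, 7, 8, 5]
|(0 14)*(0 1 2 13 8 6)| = |(0 14 1 2 13 8 6)| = 7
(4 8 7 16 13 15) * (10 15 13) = [0, 1, 2, 3, 8, 5, 6, 16, 7, 9, 15, 11, 12, 13, 14, 4, 10] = (4 8 7 16 10 15)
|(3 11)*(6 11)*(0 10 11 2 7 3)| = |(0 10 11)(2 7 3 6)| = 12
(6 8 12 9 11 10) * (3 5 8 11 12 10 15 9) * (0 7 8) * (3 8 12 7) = [3, 1, 2, 5, 4, 0, 11, 12, 10, 7, 6, 15, 8, 13, 14, 9] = (0 3 5)(6 11 15 9 7 12 8 10)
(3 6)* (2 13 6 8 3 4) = (2 13 6 4)(3 8) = [0, 1, 13, 8, 2, 5, 4, 7, 3, 9, 10, 11, 12, 6]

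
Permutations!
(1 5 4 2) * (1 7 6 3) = [0, 5, 7, 1, 2, 4, 3, 6] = (1 5 4 2 7 6 3)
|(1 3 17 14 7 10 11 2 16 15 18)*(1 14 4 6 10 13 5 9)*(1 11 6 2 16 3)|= 36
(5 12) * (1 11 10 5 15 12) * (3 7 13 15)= (1 11 10 5)(3 7 13 15 12)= [0, 11, 2, 7, 4, 1, 6, 13, 8, 9, 5, 10, 3, 15, 14, 12]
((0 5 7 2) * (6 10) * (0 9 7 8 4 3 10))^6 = (0 6 10 3 4 8 5)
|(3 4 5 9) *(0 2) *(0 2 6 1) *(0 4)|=7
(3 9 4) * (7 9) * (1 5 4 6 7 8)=(1 5 4 3 8)(6 7 9)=[0, 5, 2, 8, 3, 4, 7, 9, 1, 6]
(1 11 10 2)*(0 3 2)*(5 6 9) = [3, 11, 1, 2, 4, 6, 9, 7, 8, 5, 0, 10] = (0 3 2 1 11 10)(5 6 9)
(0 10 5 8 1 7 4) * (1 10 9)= (0 9 1 7 4)(5 8 10)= [9, 7, 2, 3, 0, 8, 6, 4, 10, 1, 5]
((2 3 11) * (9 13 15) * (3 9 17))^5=(2 3 15 9 11 17 13)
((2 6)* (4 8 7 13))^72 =(13)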